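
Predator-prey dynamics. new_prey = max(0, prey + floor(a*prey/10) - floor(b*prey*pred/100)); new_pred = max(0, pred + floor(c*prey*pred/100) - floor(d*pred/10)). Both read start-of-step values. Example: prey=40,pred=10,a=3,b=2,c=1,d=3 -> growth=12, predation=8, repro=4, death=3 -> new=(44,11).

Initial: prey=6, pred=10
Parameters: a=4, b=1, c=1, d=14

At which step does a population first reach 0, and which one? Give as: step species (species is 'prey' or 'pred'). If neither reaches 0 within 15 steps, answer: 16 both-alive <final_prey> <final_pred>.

Answer: 1 pred

Derivation:
Step 1: prey: 6+2-0=8; pred: 10+0-14=0
First extinction: pred at step 1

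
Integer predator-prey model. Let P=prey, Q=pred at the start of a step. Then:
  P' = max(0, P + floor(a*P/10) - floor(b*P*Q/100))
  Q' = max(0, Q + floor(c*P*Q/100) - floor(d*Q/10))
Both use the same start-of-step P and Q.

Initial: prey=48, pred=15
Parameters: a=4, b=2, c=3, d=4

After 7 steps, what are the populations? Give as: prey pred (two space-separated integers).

Step 1: prey: 48+19-14=53; pred: 15+21-6=30
Step 2: prey: 53+21-31=43; pred: 30+47-12=65
Step 3: prey: 43+17-55=5; pred: 65+83-26=122
Step 4: prey: 5+2-12=0; pred: 122+18-48=92
Step 5: prey: 0+0-0=0; pred: 92+0-36=56
Step 6: prey: 0+0-0=0; pred: 56+0-22=34
Step 7: prey: 0+0-0=0; pred: 34+0-13=21

Answer: 0 21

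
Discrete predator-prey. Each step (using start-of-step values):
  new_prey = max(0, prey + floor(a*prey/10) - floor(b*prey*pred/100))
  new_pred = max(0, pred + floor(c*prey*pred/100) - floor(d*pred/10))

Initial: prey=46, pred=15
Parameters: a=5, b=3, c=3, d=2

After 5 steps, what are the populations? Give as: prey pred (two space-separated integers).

Step 1: prey: 46+23-20=49; pred: 15+20-3=32
Step 2: prey: 49+24-47=26; pred: 32+47-6=73
Step 3: prey: 26+13-56=0; pred: 73+56-14=115
Step 4: prey: 0+0-0=0; pred: 115+0-23=92
Step 5: prey: 0+0-0=0; pred: 92+0-18=74

Answer: 0 74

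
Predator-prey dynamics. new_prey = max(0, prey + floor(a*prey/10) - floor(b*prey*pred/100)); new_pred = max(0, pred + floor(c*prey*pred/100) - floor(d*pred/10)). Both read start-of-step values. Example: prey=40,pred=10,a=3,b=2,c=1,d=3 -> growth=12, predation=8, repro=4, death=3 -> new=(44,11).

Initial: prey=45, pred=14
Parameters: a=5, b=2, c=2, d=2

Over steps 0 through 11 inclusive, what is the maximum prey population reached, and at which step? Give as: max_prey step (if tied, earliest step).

Step 1: prey: 45+22-12=55; pred: 14+12-2=24
Step 2: prey: 55+27-26=56; pred: 24+26-4=46
Step 3: prey: 56+28-51=33; pred: 46+51-9=88
Step 4: prey: 33+16-58=0; pred: 88+58-17=129
Step 5: prey: 0+0-0=0; pred: 129+0-25=104
Step 6: prey: 0+0-0=0; pred: 104+0-20=84
Step 7: prey: 0+0-0=0; pred: 84+0-16=68
Step 8: prey: 0+0-0=0; pred: 68+0-13=55
Step 9: prey: 0+0-0=0; pred: 55+0-11=44
Step 10: prey: 0+0-0=0; pred: 44+0-8=36
Step 11: prey: 0+0-0=0; pred: 36+0-7=29
Max prey = 56 at step 2

Answer: 56 2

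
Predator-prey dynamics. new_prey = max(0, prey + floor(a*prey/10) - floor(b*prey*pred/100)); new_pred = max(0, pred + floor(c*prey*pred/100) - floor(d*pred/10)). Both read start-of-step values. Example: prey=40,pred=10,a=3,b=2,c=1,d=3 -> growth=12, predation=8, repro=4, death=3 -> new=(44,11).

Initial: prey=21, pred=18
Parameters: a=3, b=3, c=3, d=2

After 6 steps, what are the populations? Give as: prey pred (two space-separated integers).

Step 1: prey: 21+6-11=16; pred: 18+11-3=26
Step 2: prey: 16+4-12=8; pred: 26+12-5=33
Step 3: prey: 8+2-7=3; pred: 33+7-6=34
Step 4: prey: 3+0-3=0; pred: 34+3-6=31
Step 5: prey: 0+0-0=0; pred: 31+0-6=25
Step 6: prey: 0+0-0=0; pred: 25+0-5=20

Answer: 0 20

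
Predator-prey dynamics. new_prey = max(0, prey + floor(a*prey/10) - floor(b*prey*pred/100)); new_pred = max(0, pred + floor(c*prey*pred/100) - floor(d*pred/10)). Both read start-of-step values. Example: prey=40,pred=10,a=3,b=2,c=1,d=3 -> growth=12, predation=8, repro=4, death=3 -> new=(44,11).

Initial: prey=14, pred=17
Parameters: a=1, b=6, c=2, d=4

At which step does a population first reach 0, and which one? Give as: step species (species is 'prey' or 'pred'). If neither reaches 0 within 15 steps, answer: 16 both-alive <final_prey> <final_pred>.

Step 1: prey: 14+1-14=1; pred: 17+4-6=15
Step 2: prey: 1+0-0=1; pred: 15+0-6=9
Step 3: prey: 1+0-0=1; pred: 9+0-3=6
Step 4: prey: 1+0-0=1; pred: 6+0-2=4
Step 5: prey: 1+0-0=1; pred: 4+0-1=3
Step 6: prey: 1+0-0=1; pred: 3+0-1=2
Step 7: prey: 1+0-0=1; pred: 2+0-0=2
Steps 8-15: state stable at prey=1, pred=2 (no change)
No extinction within 15 steps

Answer: 16 both-alive 1 2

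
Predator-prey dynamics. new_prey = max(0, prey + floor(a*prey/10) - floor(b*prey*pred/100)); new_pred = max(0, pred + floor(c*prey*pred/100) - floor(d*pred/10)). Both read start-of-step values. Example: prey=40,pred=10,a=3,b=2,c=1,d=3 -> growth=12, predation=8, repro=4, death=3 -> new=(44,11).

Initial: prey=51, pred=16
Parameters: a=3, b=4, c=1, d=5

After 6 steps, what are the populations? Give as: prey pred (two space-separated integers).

Step 1: prey: 51+15-32=34; pred: 16+8-8=16
Step 2: prey: 34+10-21=23; pred: 16+5-8=13
Step 3: prey: 23+6-11=18; pred: 13+2-6=9
Step 4: prey: 18+5-6=17; pred: 9+1-4=6
Step 5: prey: 17+5-4=18; pred: 6+1-3=4
Step 6: prey: 18+5-2=21; pred: 4+0-2=2

Answer: 21 2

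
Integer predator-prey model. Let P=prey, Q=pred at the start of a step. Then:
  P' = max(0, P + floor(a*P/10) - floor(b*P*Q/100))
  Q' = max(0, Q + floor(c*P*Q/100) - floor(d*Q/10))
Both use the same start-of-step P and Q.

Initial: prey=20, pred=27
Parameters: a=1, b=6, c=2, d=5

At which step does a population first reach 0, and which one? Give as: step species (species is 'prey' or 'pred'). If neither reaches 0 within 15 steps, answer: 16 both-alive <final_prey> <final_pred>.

Answer: 1 prey

Derivation:
Step 1: prey: 20+2-32=0; pred: 27+10-13=24
First extinction: prey at step 1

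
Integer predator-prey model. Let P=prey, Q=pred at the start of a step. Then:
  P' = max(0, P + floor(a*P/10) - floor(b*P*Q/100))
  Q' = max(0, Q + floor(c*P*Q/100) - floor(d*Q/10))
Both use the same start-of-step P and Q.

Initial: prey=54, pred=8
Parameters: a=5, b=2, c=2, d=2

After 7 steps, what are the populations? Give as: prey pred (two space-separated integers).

Step 1: prey: 54+27-8=73; pred: 8+8-1=15
Step 2: prey: 73+36-21=88; pred: 15+21-3=33
Step 3: prey: 88+44-58=74; pred: 33+58-6=85
Step 4: prey: 74+37-125=0; pred: 85+125-17=193
Step 5: prey: 0+0-0=0; pred: 193+0-38=155
Step 6: prey: 0+0-0=0; pred: 155+0-31=124
Step 7: prey: 0+0-0=0; pred: 124+0-24=100

Answer: 0 100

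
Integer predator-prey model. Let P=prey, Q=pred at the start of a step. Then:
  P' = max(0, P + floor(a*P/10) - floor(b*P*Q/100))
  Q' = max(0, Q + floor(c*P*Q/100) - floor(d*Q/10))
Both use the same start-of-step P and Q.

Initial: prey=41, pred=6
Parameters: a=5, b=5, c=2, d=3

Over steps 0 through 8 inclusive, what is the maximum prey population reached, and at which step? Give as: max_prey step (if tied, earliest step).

Answer: 51 2

Derivation:
Step 1: prey: 41+20-12=49; pred: 6+4-1=9
Step 2: prey: 49+24-22=51; pred: 9+8-2=15
Step 3: prey: 51+25-38=38; pred: 15+15-4=26
Step 4: prey: 38+19-49=8; pred: 26+19-7=38
Step 5: prey: 8+4-15=0; pred: 38+6-11=33
Step 6: prey: 0+0-0=0; pred: 33+0-9=24
Step 7: prey: 0+0-0=0; pred: 24+0-7=17
Step 8: prey: 0+0-0=0; pred: 17+0-5=12
Max prey = 51 at step 2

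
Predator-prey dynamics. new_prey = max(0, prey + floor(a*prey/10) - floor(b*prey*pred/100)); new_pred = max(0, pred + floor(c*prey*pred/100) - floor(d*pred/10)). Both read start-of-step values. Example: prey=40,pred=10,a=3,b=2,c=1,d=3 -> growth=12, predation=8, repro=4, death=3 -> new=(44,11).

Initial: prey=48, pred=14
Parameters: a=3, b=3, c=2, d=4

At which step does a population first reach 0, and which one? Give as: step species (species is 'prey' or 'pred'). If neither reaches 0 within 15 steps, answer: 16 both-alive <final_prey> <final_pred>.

Answer: 16 both-alive 1 2

Derivation:
Step 1: prey: 48+14-20=42; pred: 14+13-5=22
Step 2: prey: 42+12-27=27; pred: 22+18-8=32
Step 3: prey: 27+8-25=10; pred: 32+17-12=37
Step 4: prey: 10+3-11=2; pred: 37+7-14=30
Step 5: prey: 2+0-1=1; pred: 30+1-12=19
Step 6: prey: 1+0-0=1; pred: 19+0-7=12
Step 7: prey: 1+0-0=1; pred: 12+0-4=8
Step 8: prey: 1+0-0=1; pred: 8+0-3=5
Step 9: prey: 1+0-0=1; pred: 5+0-2=3
Step 10: prey: 1+0-0=1; pred: 3+0-1=2
Step 11: prey: 1+0-0=1; pred: 2+0-0=2
Steps 12-15: state stable at prey=1, pred=2 (no change)
No extinction within 15 steps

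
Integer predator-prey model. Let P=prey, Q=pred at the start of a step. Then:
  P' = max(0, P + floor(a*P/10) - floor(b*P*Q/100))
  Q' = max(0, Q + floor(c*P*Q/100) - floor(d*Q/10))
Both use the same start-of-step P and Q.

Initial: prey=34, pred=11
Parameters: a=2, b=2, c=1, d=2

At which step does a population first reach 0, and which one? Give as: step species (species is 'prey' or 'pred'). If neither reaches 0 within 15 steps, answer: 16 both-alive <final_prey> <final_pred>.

Answer: 16 both-alive 8 7

Derivation:
Step 1: prey: 34+6-7=33; pred: 11+3-2=12
Step 2: prey: 33+6-7=32; pred: 12+3-2=13
Step 3: prey: 32+6-8=30; pred: 13+4-2=15
Step 4: prey: 30+6-9=27; pred: 15+4-3=16
Step 5: prey: 27+5-8=24; pred: 16+4-3=17
Step 6: prey: 24+4-8=20; pred: 17+4-3=18
Step 7: prey: 20+4-7=17; pred: 18+3-3=18
Step 8: prey: 17+3-6=14; pred: 18+3-3=18
Step 9: prey: 14+2-5=11; pred: 18+2-3=17
Step 10: prey: 11+2-3=10; pred: 17+1-3=15
Step 11: prey: 10+2-3=9; pred: 15+1-3=13
Step 12: prey: 9+1-2=8; pred: 13+1-2=12
Step 13: prey: 8+1-1=8; pred: 12+0-2=10
Step 14: prey: 8+1-1=8; pred: 10+0-2=8
Step 15: prey: 8+1-1=8; pred: 8+0-1=7
No extinction within 15 steps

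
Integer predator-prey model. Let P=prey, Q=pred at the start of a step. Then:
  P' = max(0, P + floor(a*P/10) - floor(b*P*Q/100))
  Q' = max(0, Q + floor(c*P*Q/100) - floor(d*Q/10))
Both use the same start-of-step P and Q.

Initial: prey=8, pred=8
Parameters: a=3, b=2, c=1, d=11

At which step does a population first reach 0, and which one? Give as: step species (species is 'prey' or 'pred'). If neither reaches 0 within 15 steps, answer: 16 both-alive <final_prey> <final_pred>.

Answer: 1 pred

Derivation:
Step 1: prey: 8+2-1=9; pred: 8+0-8=0
First extinction: pred at step 1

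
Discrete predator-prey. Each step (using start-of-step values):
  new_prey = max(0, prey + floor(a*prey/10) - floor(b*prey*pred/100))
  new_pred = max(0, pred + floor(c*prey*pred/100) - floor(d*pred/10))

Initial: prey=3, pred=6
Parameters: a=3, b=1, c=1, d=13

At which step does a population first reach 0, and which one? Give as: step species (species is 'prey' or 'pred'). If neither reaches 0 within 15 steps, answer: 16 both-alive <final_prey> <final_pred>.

Step 1: prey: 3+0-0=3; pred: 6+0-7=0
First extinction: pred at step 1

Answer: 1 pred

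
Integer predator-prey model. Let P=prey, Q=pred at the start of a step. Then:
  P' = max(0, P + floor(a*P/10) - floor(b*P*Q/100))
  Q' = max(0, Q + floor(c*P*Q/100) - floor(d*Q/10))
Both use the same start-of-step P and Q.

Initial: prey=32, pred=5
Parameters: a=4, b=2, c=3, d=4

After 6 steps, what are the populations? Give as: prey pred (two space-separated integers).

Answer: 0 99

Derivation:
Step 1: prey: 32+12-3=41; pred: 5+4-2=7
Step 2: prey: 41+16-5=52; pred: 7+8-2=13
Step 3: prey: 52+20-13=59; pred: 13+20-5=28
Step 4: prey: 59+23-33=49; pred: 28+49-11=66
Step 5: prey: 49+19-64=4; pred: 66+97-26=137
Step 6: prey: 4+1-10=0; pred: 137+16-54=99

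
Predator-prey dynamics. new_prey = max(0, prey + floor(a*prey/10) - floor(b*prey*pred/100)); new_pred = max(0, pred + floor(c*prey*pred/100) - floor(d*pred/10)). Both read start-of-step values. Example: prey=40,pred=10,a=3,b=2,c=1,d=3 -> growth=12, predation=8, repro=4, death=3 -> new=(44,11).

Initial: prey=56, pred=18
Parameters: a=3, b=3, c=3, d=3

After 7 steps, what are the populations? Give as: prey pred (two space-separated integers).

Step 1: prey: 56+16-30=42; pred: 18+30-5=43
Step 2: prey: 42+12-54=0; pred: 43+54-12=85
Step 3: prey: 0+0-0=0; pred: 85+0-25=60
Step 4: prey: 0+0-0=0; pred: 60+0-18=42
Step 5: prey: 0+0-0=0; pred: 42+0-12=30
Step 6: prey: 0+0-0=0; pred: 30+0-9=21
Step 7: prey: 0+0-0=0; pred: 21+0-6=15

Answer: 0 15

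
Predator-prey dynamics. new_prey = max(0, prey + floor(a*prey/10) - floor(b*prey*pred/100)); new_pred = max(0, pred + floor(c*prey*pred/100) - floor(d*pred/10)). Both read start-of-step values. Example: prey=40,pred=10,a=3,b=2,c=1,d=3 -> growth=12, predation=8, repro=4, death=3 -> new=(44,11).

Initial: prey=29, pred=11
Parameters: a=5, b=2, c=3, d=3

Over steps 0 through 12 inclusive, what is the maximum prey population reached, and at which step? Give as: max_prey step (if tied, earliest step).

Step 1: prey: 29+14-6=37; pred: 11+9-3=17
Step 2: prey: 37+18-12=43; pred: 17+18-5=30
Step 3: prey: 43+21-25=39; pred: 30+38-9=59
Step 4: prey: 39+19-46=12; pred: 59+69-17=111
Step 5: prey: 12+6-26=0; pred: 111+39-33=117
Step 6: prey: 0+0-0=0; pred: 117+0-35=82
Step 7: prey: 0+0-0=0; pred: 82+0-24=58
Step 8: prey: 0+0-0=0; pred: 58+0-17=41
Step 9: prey: 0+0-0=0; pred: 41+0-12=29
Step 10: prey: 0+0-0=0; pred: 29+0-8=21
Step 11: prey: 0+0-0=0; pred: 21+0-6=15
Step 12: prey: 0+0-0=0; pred: 15+0-4=11
Max prey = 43 at step 2

Answer: 43 2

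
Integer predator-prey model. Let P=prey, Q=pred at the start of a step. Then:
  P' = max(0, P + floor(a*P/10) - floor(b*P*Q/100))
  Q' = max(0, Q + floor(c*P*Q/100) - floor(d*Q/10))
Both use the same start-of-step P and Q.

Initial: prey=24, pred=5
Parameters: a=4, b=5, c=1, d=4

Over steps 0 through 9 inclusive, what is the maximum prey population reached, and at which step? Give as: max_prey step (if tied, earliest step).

Answer: 84 8

Derivation:
Step 1: prey: 24+9-6=27; pred: 5+1-2=4
Step 2: prey: 27+10-5=32; pred: 4+1-1=4
Step 3: prey: 32+12-6=38; pred: 4+1-1=4
Step 4: prey: 38+15-7=46; pred: 4+1-1=4
Step 5: prey: 46+18-9=55; pred: 4+1-1=4
Step 6: prey: 55+22-11=66; pred: 4+2-1=5
Step 7: prey: 66+26-16=76; pred: 5+3-2=6
Step 8: prey: 76+30-22=84; pred: 6+4-2=8
Step 9: prey: 84+33-33=84; pred: 8+6-3=11
Max prey = 84 at step 8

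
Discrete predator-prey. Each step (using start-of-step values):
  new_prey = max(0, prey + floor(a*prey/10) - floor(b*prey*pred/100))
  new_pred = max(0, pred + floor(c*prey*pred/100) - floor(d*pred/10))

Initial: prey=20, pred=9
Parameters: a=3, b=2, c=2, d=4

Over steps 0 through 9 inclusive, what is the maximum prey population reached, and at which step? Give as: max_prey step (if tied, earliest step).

Answer: 32 5

Derivation:
Step 1: prey: 20+6-3=23; pred: 9+3-3=9
Step 2: prey: 23+6-4=25; pred: 9+4-3=10
Step 3: prey: 25+7-5=27; pred: 10+5-4=11
Step 4: prey: 27+8-5=30; pred: 11+5-4=12
Step 5: prey: 30+9-7=32; pred: 12+7-4=15
Step 6: prey: 32+9-9=32; pred: 15+9-6=18
Step 7: prey: 32+9-11=30; pred: 18+11-7=22
Step 8: prey: 30+9-13=26; pred: 22+13-8=27
Step 9: prey: 26+7-14=19; pred: 27+14-10=31
Max prey = 32 at step 5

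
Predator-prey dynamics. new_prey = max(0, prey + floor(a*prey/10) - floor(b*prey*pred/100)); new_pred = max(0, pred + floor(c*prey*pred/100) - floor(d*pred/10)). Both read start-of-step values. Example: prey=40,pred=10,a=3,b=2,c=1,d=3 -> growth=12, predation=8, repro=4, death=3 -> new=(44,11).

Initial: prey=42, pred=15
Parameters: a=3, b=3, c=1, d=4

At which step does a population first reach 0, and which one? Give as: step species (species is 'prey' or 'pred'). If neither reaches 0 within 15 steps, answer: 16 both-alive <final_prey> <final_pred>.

Answer: 16 both-alive 79 6

Derivation:
Step 1: prey: 42+12-18=36; pred: 15+6-6=15
Step 2: prey: 36+10-16=30; pred: 15+5-6=14
Step 3: prey: 30+9-12=27; pred: 14+4-5=13
Step 4: prey: 27+8-10=25; pred: 13+3-5=11
Step 5: prey: 25+7-8=24; pred: 11+2-4=9
Step 6: prey: 24+7-6=25; pred: 9+2-3=8
Step 7: prey: 25+7-6=26; pred: 8+2-3=7
Step 8: prey: 26+7-5=28; pred: 7+1-2=6
Step 9: prey: 28+8-5=31; pred: 6+1-2=5
Step 10: prey: 31+9-4=36; pred: 5+1-2=4
Step 11: prey: 36+10-4=42; pred: 4+1-1=4
Step 12: prey: 42+12-5=49; pred: 4+1-1=4
Step 13: prey: 49+14-5=58; pred: 4+1-1=4
Step 14: prey: 58+17-6=69; pred: 4+2-1=5
Step 15: prey: 69+20-10=79; pred: 5+3-2=6
No extinction within 15 steps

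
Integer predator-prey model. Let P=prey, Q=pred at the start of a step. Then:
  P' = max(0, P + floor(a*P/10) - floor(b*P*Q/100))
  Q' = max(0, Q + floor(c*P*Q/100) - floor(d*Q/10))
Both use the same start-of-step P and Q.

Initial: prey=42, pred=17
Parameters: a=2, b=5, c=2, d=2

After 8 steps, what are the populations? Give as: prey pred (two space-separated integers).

Step 1: prey: 42+8-35=15; pred: 17+14-3=28
Step 2: prey: 15+3-21=0; pred: 28+8-5=31
Step 3: prey: 0+0-0=0; pred: 31+0-6=25
Step 4: prey: 0+0-0=0; pred: 25+0-5=20
Step 5: prey: 0+0-0=0; pred: 20+0-4=16
Step 6: prey: 0+0-0=0; pred: 16+0-3=13
Step 7: prey: 0+0-0=0; pred: 13+0-2=11
Step 8: prey: 0+0-0=0; pred: 11+0-2=9

Answer: 0 9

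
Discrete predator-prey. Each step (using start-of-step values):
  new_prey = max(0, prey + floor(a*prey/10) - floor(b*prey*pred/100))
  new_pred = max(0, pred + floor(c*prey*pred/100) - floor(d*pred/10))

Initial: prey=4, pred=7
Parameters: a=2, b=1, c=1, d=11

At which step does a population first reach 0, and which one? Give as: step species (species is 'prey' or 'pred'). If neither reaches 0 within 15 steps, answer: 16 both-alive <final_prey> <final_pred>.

Step 1: prey: 4+0-0=4; pred: 7+0-7=0
First extinction: pred at step 1

Answer: 1 pred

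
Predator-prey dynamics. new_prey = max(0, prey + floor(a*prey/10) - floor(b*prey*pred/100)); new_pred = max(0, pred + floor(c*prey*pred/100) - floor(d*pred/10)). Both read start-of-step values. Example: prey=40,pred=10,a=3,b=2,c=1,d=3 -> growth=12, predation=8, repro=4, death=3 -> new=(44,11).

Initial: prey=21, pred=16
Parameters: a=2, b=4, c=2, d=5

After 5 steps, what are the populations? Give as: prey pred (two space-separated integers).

Answer: 7 2

Derivation:
Step 1: prey: 21+4-13=12; pred: 16+6-8=14
Step 2: prey: 12+2-6=8; pred: 14+3-7=10
Step 3: prey: 8+1-3=6; pred: 10+1-5=6
Step 4: prey: 6+1-1=6; pred: 6+0-3=3
Step 5: prey: 6+1-0=7; pred: 3+0-1=2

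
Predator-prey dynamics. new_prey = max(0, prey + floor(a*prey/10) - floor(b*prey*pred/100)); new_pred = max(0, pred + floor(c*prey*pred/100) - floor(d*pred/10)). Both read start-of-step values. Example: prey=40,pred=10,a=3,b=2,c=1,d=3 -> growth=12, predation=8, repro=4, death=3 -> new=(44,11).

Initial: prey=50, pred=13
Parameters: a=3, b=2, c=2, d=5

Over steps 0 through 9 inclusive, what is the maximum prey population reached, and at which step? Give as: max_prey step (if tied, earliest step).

Step 1: prey: 50+15-13=52; pred: 13+13-6=20
Step 2: prey: 52+15-20=47; pred: 20+20-10=30
Step 3: prey: 47+14-28=33; pred: 30+28-15=43
Step 4: prey: 33+9-28=14; pred: 43+28-21=50
Step 5: prey: 14+4-14=4; pred: 50+14-25=39
Step 6: prey: 4+1-3=2; pred: 39+3-19=23
Step 7: prey: 2+0-0=2; pred: 23+0-11=12
Step 8: prey: 2+0-0=2; pred: 12+0-6=6
Step 9: prey: 2+0-0=2; pred: 6+0-3=3
Max prey = 52 at step 1

Answer: 52 1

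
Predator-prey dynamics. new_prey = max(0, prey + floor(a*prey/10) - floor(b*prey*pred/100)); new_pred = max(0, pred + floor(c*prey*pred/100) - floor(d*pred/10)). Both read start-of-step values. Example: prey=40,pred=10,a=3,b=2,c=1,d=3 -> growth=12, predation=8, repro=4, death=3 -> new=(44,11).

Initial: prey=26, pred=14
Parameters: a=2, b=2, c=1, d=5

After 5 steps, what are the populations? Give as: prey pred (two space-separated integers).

Answer: 31 3

Derivation:
Step 1: prey: 26+5-7=24; pred: 14+3-7=10
Step 2: prey: 24+4-4=24; pred: 10+2-5=7
Step 3: prey: 24+4-3=25; pred: 7+1-3=5
Step 4: prey: 25+5-2=28; pred: 5+1-2=4
Step 5: prey: 28+5-2=31; pred: 4+1-2=3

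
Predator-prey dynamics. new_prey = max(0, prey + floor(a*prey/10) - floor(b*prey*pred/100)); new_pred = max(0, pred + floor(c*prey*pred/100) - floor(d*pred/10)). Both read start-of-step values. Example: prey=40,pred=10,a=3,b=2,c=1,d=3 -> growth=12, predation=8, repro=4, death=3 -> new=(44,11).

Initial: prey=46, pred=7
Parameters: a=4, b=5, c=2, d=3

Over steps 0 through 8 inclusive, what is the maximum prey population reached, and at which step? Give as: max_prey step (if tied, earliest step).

Answer: 48 1

Derivation:
Step 1: prey: 46+18-16=48; pred: 7+6-2=11
Step 2: prey: 48+19-26=41; pred: 11+10-3=18
Step 3: prey: 41+16-36=21; pred: 18+14-5=27
Step 4: prey: 21+8-28=1; pred: 27+11-8=30
Step 5: prey: 1+0-1=0; pred: 30+0-9=21
Step 6: prey: 0+0-0=0; pred: 21+0-6=15
Step 7: prey: 0+0-0=0; pred: 15+0-4=11
Step 8: prey: 0+0-0=0; pred: 11+0-3=8
Max prey = 48 at step 1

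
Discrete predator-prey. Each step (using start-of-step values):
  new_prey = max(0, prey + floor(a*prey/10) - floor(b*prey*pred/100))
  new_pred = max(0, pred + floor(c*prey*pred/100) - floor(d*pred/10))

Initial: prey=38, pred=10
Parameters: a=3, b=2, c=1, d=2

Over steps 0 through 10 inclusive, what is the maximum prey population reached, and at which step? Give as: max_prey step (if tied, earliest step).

Answer: 47 3

Derivation:
Step 1: prey: 38+11-7=42; pred: 10+3-2=11
Step 2: prey: 42+12-9=45; pred: 11+4-2=13
Step 3: prey: 45+13-11=47; pred: 13+5-2=16
Step 4: prey: 47+14-15=46; pred: 16+7-3=20
Step 5: prey: 46+13-18=41; pred: 20+9-4=25
Step 6: prey: 41+12-20=33; pred: 25+10-5=30
Step 7: prey: 33+9-19=23; pred: 30+9-6=33
Step 8: prey: 23+6-15=14; pred: 33+7-6=34
Step 9: prey: 14+4-9=9; pred: 34+4-6=32
Step 10: prey: 9+2-5=6; pred: 32+2-6=28
Max prey = 47 at step 3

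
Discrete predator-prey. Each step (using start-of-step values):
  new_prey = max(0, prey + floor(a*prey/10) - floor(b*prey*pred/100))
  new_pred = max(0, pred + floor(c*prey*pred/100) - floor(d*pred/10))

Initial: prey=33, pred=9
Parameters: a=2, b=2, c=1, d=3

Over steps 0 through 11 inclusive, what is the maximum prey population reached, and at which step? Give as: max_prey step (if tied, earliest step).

Answer: 34 1

Derivation:
Step 1: prey: 33+6-5=34; pred: 9+2-2=9
Step 2: prey: 34+6-6=34; pred: 9+3-2=10
Step 3: prey: 34+6-6=34; pred: 10+3-3=10
Step 4: prey: 34+6-6=34; pred: 10+3-3=10
Step 5: prey: 34+6-6=34; pred: 10+3-3=10
Step 6: prey: 34+6-6=34; pred: 10+3-3=10
Step 7: prey: 34+6-6=34; pred: 10+3-3=10
Step 8: prey: 34+6-6=34; pred: 10+3-3=10
Step 9: prey: 34+6-6=34; pred: 10+3-3=10
Step 10: prey: 34+6-6=34; pred: 10+3-3=10
Step 11: prey: 34+6-6=34; pred: 10+3-3=10
Max prey = 34 at step 1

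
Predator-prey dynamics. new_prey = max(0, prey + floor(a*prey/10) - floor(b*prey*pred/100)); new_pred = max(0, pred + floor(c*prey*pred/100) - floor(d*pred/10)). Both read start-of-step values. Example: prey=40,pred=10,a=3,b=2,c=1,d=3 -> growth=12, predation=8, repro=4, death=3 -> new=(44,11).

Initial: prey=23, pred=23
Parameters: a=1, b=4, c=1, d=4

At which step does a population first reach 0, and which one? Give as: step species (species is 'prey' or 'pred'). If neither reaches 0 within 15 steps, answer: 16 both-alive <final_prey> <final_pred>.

Step 1: prey: 23+2-21=4; pred: 23+5-9=19
Step 2: prey: 4+0-3=1; pred: 19+0-7=12
Step 3: prey: 1+0-0=1; pred: 12+0-4=8
Step 4: prey: 1+0-0=1; pred: 8+0-3=5
Step 5: prey: 1+0-0=1; pred: 5+0-2=3
Step 6: prey: 1+0-0=1; pred: 3+0-1=2
Step 7: prey: 1+0-0=1; pred: 2+0-0=2
Steps 8-15: state stable at prey=1, pred=2 (no change)
No extinction within 15 steps

Answer: 16 both-alive 1 2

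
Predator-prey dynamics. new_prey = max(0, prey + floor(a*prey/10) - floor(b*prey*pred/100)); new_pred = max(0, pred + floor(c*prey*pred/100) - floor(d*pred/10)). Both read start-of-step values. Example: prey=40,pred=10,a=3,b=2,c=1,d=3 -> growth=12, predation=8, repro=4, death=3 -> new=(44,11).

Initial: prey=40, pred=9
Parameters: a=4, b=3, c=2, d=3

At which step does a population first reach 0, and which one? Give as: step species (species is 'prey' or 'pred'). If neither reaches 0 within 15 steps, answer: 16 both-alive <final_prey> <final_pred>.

Answer: 5 prey

Derivation:
Step 1: prey: 40+16-10=46; pred: 9+7-2=14
Step 2: prey: 46+18-19=45; pred: 14+12-4=22
Step 3: prey: 45+18-29=34; pred: 22+19-6=35
Step 4: prey: 34+13-35=12; pred: 35+23-10=48
Step 5: prey: 12+4-17=0; pred: 48+11-14=45
First extinction: prey at step 5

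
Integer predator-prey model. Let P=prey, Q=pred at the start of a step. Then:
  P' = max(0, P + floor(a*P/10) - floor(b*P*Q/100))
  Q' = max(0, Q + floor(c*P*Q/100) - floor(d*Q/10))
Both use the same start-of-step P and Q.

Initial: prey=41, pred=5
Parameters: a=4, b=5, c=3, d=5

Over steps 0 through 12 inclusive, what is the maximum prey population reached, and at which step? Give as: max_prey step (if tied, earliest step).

Answer: 47 1

Derivation:
Step 1: prey: 41+16-10=47; pred: 5+6-2=9
Step 2: prey: 47+18-21=44; pred: 9+12-4=17
Step 3: prey: 44+17-37=24; pred: 17+22-8=31
Step 4: prey: 24+9-37=0; pred: 31+22-15=38
Step 5: prey: 0+0-0=0; pred: 38+0-19=19
Step 6: prey: 0+0-0=0; pred: 19+0-9=10
Step 7: prey: 0+0-0=0; pred: 10+0-5=5
Step 8: prey: 0+0-0=0; pred: 5+0-2=3
Step 9: prey: 0+0-0=0; pred: 3+0-1=2
Step 10: prey: 0+0-0=0; pred: 2+0-1=1
Step 11: prey: 0+0-0=0; pred: 1+0-0=1
Step 12: prey: 0+0-0=0; pred: 1+0-0=1
Max prey = 47 at step 1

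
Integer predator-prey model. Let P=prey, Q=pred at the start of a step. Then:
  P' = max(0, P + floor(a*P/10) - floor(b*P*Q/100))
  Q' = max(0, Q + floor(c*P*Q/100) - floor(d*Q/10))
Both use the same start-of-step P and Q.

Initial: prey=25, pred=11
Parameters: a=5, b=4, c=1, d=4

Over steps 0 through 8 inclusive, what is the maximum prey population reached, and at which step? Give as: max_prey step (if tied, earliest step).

Step 1: prey: 25+12-11=26; pred: 11+2-4=9
Step 2: prey: 26+13-9=30; pred: 9+2-3=8
Step 3: prey: 30+15-9=36; pred: 8+2-3=7
Step 4: prey: 36+18-10=44; pred: 7+2-2=7
Step 5: prey: 44+22-12=54; pred: 7+3-2=8
Step 6: prey: 54+27-17=64; pred: 8+4-3=9
Step 7: prey: 64+32-23=73; pred: 9+5-3=11
Step 8: prey: 73+36-32=77; pred: 11+8-4=15
Max prey = 77 at step 8

Answer: 77 8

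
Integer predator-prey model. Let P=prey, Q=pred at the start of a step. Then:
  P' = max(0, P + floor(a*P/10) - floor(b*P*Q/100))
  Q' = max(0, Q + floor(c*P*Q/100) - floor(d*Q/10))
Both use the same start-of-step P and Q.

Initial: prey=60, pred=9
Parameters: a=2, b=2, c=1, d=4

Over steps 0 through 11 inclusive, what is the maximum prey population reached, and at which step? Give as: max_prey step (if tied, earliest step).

Step 1: prey: 60+12-10=62; pred: 9+5-3=11
Step 2: prey: 62+12-13=61; pred: 11+6-4=13
Step 3: prey: 61+12-15=58; pred: 13+7-5=15
Step 4: prey: 58+11-17=52; pred: 15+8-6=17
Step 5: prey: 52+10-17=45; pred: 17+8-6=19
Step 6: prey: 45+9-17=37; pred: 19+8-7=20
Step 7: prey: 37+7-14=30; pred: 20+7-8=19
Step 8: prey: 30+6-11=25; pred: 19+5-7=17
Step 9: prey: 25+5-8=22; pred: 17+4-6=15
Step 10: prey: 22+4-6=20; pred: 15+3-6=12
Step 11: prey: 20+4-4=20; pred: 12+2-4=10
Max prey = 62 at step 1

Answer: 62 1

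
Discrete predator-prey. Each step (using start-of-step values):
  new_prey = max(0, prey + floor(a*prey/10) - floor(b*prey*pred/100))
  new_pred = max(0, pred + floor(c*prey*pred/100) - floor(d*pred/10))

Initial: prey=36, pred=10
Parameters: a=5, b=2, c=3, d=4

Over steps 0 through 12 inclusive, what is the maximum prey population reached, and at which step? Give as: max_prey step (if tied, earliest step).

Answer: 55 2

Derivation:
Step 1: prey: 36+18-7=47; pred: 10+10-4=16
Step 2: prey: 47+23-15=55; pred: 16+22-6=32
Step 3: prey: 55+27-35=47; pred: 32+52-12=72
Step 4: prey: 47+23-67=3; pred: 72+101-28=145
Step 5: prey: 3+1-8=0; pred: 145+13-58=100
Step 6: prey: 0+0-0=0; pred: 100+0-40=60
Step 7: prey: 0+0-0=0; pred: 60+0-24=36
Step 8: prey: 0+0-0=0; pred: 36+0-14=22
Step 9: prey: 0+0-0=0; pred: 22+0-8=14
Step 10: prey: 0+0-0=0; pred: 14+0-5=9
Step 11: prey: 0+0-0=0; pred: 9+0-3=6
Step 12: prey: 0+0-0=0; pred: 6+0-2=4
Max prey = 55 at step 2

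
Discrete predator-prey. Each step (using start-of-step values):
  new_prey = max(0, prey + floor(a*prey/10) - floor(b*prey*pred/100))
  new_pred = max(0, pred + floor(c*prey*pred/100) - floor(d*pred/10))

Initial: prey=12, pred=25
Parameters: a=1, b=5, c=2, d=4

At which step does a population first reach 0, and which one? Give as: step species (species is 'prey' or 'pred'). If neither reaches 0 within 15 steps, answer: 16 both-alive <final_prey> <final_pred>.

Answer: 1 prey

Derivation:
Step 1: prey: 12+1-15=0; pred: 25+6-10=21
First extinction: prey at step 1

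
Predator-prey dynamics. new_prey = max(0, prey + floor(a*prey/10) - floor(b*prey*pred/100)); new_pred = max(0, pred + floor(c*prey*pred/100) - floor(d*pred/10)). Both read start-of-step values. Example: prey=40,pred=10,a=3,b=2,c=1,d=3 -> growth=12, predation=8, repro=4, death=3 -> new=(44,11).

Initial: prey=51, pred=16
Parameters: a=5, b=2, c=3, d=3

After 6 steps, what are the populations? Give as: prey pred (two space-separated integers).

Answer: 0 66

Derivation:
Step 1: prey: 51+25-16=60; pred: 16+24-4=36
Step 2: prey: 60+30-43=47; pred: 36+64-10=90
Step 3: prey: 47+23-84=0; pred: 90+126-27=189
Step 4: prey: 0+0-0=0; pred: 189+0-56=133
Step 5: prey: 0+0-0=0; pred: 133+0-39=94
Step 6: prey: 0+0-0=0; pred: 94+0-28=66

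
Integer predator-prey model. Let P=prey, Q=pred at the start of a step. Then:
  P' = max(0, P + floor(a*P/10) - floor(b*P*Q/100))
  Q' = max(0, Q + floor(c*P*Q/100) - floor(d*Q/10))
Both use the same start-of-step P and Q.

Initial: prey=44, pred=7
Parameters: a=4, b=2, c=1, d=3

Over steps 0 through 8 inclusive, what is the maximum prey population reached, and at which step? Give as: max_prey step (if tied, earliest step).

Answer: 95 4

Derivation:
Step 1: prey: 44+17-6=55; pred: 7+3-2=8
Step 2: prey: 55+22-8=69; pred: 8+4-2=10
Step 3: prey: 69+27-13=83; pred: 10+6-3=13
Step 4: prey: 83+33-21=95; pred: 13+10-3=20
Step 5: prey: 95+38-38=95; pred: 20+19-6=33
Step 6: prey: 95+38-62=71; pred: 33+31-9=55
Step 7: prey: 71+28-78=21; pred: 55+39-16=78
Step 8: prey: 21+8-32=0; pred: 78+16-23=71
Max prey = 95 at step 4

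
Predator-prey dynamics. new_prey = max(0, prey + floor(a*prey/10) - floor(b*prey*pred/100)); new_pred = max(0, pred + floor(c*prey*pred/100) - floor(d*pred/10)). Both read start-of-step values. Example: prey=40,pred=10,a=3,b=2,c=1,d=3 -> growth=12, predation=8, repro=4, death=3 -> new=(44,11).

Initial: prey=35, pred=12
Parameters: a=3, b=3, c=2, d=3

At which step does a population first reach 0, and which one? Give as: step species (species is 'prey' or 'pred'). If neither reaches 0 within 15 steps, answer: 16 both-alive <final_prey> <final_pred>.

Answer: 16 both-alive 2 3

Derivation:
Step 1: prey: 35+10-12=33; pred: 12+8-3=17
Step 2: prey: 33+9-16=26; pred: 17+11-5=23
Step 3: prey: 26+7-17=16; pred: 23+11-6=28
Step 4: prey: 16+4-13=7; pred: 28+8-8=28
Step 5: prey: 7+2-5=4; pred: 28+3-8=23
Step 6: prey: 4+1-2=3; pred: 23+1-6=18
Step 7: prey: 3+0-1=2; pred: 18+1-5=14
Step 8: prey: 2+0-0=2; pred: 14+0-4=10
Step 9: prey: 2+0-0=2; pred: 10+0-3=7
Step 10: prey: 2+0-0=2; pred: 7+0-2=5
Step 11: prey: 2+0-0=2; pred: 5+0-1=4
Step 12: prey: 2+0-0=2; pred: 4+0-1=3
Step 13: prey: 2+0-0=2; pred: 3+0-0=3
Steps 14-15: state stable at prey=2, pred=3 (no change)
No extinction within 15 steps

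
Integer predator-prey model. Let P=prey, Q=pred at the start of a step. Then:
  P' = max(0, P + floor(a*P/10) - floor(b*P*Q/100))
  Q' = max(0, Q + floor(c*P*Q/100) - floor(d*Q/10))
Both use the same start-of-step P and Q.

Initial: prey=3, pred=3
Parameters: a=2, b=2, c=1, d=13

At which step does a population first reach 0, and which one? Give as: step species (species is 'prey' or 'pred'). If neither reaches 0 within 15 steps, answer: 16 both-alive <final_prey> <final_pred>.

Answer: 1 pred

Derivation:
Step 1: prey: 3+0-0=3; pred: 3+0-3=0
First extinction: pred at step 1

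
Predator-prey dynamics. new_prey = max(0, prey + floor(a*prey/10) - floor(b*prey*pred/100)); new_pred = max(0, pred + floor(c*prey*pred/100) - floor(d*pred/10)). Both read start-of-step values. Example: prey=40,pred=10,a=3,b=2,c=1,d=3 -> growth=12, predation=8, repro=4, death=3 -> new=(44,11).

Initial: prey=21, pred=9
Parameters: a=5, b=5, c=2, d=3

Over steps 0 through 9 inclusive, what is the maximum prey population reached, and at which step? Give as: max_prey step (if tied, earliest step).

Answer: 22 1

Derivation:
Step 1: prey: 21+10-9=22; pred: 9+3-2=10
Step 2: prey: 22+11-11=22; pred: 10+4-3=11
Step 3: prey: 22+11-12=21; pred: 11+4-3=12
Step 4: prey: 21+10-12=19; pred: 12+5-3=14
Step 5: prey: 19+9-13=15; pred: 14+5-4=15
Step 6: prey: 15+7-11=11; pred: 15+4-4=15
Step 7: prey: 11+5-8=8; pred: 15+3-4=14
Step 8: prey: 8+4-5=7; pred: 14+2-4=12
Step 9: prey: 7+3-4=6; pred: 12+1-3=10
Max prey = 22 at step 1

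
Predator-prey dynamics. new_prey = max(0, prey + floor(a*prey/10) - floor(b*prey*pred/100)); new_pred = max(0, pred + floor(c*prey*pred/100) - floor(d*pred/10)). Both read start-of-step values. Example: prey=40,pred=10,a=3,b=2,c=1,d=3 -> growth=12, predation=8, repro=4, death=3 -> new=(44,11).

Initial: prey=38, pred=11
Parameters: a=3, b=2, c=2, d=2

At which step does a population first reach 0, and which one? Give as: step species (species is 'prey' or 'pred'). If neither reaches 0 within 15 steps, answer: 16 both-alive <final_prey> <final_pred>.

Answer: 6 prey

Derivation:
Step 1: prey: 38+11-8=41; pred: 11+8-2=17
Step 2: prey: 41+12-13=40; pred: 17+13-3=27
Step 3: prey: 40+12-21=31; pred: 27+21-5=43
Step 4: prey: 31+9-26=14; pred: 43+26-8=61
Step 5: prey: 14+4-17=1; pred: 61+17-12=66
Step 6: prey: 1+0-1=0; pred: 66+1-13=54
First extinction: prey at step 6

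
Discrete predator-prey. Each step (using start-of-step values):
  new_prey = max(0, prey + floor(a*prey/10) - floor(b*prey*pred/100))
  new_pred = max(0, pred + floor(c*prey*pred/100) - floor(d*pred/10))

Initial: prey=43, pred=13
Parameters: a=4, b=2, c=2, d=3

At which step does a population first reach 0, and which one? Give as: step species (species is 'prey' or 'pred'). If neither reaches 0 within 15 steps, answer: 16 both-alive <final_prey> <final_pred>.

Step 1: prey: 43+17-11=49; pred: 13+11-3=21
Step 2: prey: 49+19-20=48; pred: 21+20-6=35
Step 3: prey: 48+19-33=34; pred: 35+33-10=58
Step 4: prey: 34+13-39=8; pred: 58+39-17=80
Step 5: prey: 8+3-12=0; pred: 80+12-24=68
First extinction: prey at step 5

Answer: 5 prey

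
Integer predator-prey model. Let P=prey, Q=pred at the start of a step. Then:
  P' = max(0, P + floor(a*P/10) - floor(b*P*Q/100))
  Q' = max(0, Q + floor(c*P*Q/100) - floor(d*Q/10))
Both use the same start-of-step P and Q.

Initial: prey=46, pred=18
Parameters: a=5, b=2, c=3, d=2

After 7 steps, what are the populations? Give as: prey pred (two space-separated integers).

Answer: 0 76

Derivation:
Step 1: prey: 46+23-16=53; pred: 18+24-3=39
Step 2: prey: 53+26-41=38; pred: 39+62-7=94
Step 3: prey: 38+19-71=0; pred: 94+107-18=183
Step 4: prey: 0+0-0=0; pred: 183+0-36=147
Step 5: prey: 0+0-0=0; pred: 147+0-29=118
Step 6: prey: 0+0-0=0; pred: 118+0-23=95
Step 7: prey: 0+0-0=0; pred: 95+0-19=76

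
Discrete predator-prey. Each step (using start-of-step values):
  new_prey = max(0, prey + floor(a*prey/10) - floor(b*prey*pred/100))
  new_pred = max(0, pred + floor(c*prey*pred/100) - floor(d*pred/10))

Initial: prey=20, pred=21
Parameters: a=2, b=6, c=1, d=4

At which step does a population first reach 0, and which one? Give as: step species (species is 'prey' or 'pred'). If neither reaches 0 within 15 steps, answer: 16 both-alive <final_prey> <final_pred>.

Step 1: prey: 20+4-25=0; pred: 21+4-8=17
First extinction: prey at step 1

Answer: 1 prey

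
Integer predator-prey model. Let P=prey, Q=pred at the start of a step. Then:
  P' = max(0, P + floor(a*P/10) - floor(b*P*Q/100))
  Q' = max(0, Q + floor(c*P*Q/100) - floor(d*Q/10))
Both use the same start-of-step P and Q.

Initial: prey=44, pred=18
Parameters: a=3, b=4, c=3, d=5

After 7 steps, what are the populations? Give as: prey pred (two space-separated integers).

Step 1: prey: 44+13-31=26; pred: 18+23-9=32
Step 2: prey: 26+7-33=0; pred: 32+24-16=40
Step 3: prey: 0+0-0=0; pred: 40+0-20=20
Step 4: prey: 0+0-0=0; pred: 20+0-10=10
Step 5: prey: 0+0-0=0; pred: 10+0-5=5
Step 6: prey: 0+0-0=0; pred: 5+0-2=3
Step 7: prey: 0+0-0=0; pred: 3+0-1=2

Answer: 0 2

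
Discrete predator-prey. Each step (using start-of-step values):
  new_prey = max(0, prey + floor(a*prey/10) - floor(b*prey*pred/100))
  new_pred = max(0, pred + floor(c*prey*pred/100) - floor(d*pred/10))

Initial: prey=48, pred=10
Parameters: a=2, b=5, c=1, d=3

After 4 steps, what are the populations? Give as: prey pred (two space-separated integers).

Answer: 9 8

Derivation:
Step 1: prey: 48+9-24=33; pred: 10+4-3=11
Step 2: prey: 33+6-18=21; pred: 11+3-3=11
Step 3: prey: 21+4-11=14; pred: 11+2-3=10
Step 4: prey: 14+2-7=9; pred: 10+1-3=8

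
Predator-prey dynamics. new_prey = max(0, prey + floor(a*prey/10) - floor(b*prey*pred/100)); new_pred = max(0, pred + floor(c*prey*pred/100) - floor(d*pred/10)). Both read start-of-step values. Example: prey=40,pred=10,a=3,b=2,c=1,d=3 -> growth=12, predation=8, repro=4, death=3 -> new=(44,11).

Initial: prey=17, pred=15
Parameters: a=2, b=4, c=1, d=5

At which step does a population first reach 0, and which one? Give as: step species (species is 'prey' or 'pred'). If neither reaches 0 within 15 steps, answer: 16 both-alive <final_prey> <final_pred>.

Step 1: prey: 17+3-10=10; pred: 15+2-7=10
Step 2: prey: 10+2-4=8; pred: 10+1-5=6
Step 3: prey: 8+1-1=8; pred: 6+0-3=3
Step 4: prey: 8+1-0=9; pred: 3+0-1=2
Step 5: prey: 9+1-0=10; pred: 2+0-1=1
Step 6: prey: 10+2-0=12; pred: 1+0-0=1
Step 7: prey: 12+2-0=14; pred: 1+0-0=1
Step 8: prey: 14+2-0=16; pred: 1+0-0=1
Step 9: prey: 16+3-0=19; pred: 1+0-0=1
Step 10: prey: 19+3-0=22; pred: 1+0-0=1
Step 11: prey: 22+4-0=26; pred: 1+0-0=1
Step 12: prey: 26+5-1=30; pred: 1+0-0=1
Step 13: prey: 30+6-1=35; pred: 1+0-0=1
Step 14: prey: 35+7-1=41; pred: 1+0-0=1
Step 15: prey: 41+8-1=48; pred: 1+0-0=1
No extinction within 15 steps

Answer: 16 both-alive 48 1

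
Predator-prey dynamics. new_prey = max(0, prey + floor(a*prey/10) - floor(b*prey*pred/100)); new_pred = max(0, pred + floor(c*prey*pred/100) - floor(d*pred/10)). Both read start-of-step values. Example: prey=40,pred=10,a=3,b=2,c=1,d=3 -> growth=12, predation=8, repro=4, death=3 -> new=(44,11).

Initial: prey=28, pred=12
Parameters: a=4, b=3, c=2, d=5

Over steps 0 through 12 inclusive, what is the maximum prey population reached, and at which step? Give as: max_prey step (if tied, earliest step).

Answer: 32 3

Derivation:
Step 1: prey: 28+11-10=29; pred: 12+6-6=12
Step 2: prey: 29+11-10=30; pred: 12+6-6=12
Step 3: prey: 30+12-10=32; pred: 12+7-6=13
Step 4: prey: 32+12-12=32; pred: 13+8-6=15
Step 5: prey: 32+12-14=30; pred: 15+9-7=17
Step 6: prey: 30+12-15=27; pred: 17+10-8=19
Step 7: prey: 27+10-15=22; pred: 19+10-9=20
Step 8: prey: 22+8-13=17; pred: 20+8-10=18
Step 9: prey: 17+6-9=14; pred: 18+6-9=15
Step 10: prey: 14+5-6=13; pred: 15+4-7=12
Step 11: prey: 13+5-4=14; pred: 12+3-6=9
Step 12: prey: 14+5-3=16; pred: 9+2-4=7
Max prey = 32 at step 3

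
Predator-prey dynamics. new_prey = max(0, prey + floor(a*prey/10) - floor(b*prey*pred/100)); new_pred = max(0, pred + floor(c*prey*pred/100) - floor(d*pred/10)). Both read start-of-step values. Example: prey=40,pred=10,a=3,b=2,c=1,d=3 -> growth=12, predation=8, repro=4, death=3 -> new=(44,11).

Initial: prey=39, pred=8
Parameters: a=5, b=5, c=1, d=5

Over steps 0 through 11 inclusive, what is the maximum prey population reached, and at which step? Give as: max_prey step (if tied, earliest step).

Step 1: prey: 39+19-15=43; pred: 8+3-4=7
Step 2: prey: 43+21-15=49; pred: 7+3-3=7
Step 3: prey: 49+24-17=56; pred: 7+3-3=7
Step 4: prey: 56+28-19=65; pred: 7+3-3=7
Step 5: prey: 65+32-22=75; pred: 7+4-3=8
Step 6: prey: 75+37-30=82; pred: 8+6-4=10
Step 7: prey: 82+41-41=82; pred: 10+8-5=13
Step 8: prey: 82+41-53=70; pred: 13+10-6=17
Step 9: prey: 70+35-59=46; pred: 17+11-8=20
Step 10: prey: 46+23-46=23; pred: 20+9-10=19
Step 11: prey: 23+11-21=13; pred: 19+4-9=14
Max prey = 82 at step 6

Answer: 82 6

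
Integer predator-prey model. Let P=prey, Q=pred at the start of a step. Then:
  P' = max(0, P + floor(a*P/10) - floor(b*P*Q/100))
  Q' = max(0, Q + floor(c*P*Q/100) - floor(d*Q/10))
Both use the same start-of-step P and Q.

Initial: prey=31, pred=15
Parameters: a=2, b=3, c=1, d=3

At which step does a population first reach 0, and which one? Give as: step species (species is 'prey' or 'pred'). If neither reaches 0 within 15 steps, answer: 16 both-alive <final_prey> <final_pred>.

Answer: 16 both-alive 24 3

Derivation:
Step 1: prey: 31+6-13=24; pred: 15+4-4=15
Step 2: prey: 24+4-10=18; pred: 15+3-4=14
Step 3: prey: 18+3-7=14; pred: 14+2-4=12
Step 4: prey: 14+2-5=11; pred: 12+1-3=10
Step 5: prey: 11+2-3=10; pred: 10+1-3=8
Step 6: prey: 10+2-2=10; pred: 8+0-2=6
Step 7: prey: 10+2-1=11; pred: 6+0-1=5
Step 8: prey: 11+2-1=12; pred: 5+0-1=4
Step 9: prey: 12+2-1=13; pred: 4+0-1=3
Step 10: prey: 13+2-1=14; pred: 3+0-0=3
Step 11: prey: 14+2-1=15; pred: 3+0-0=3
Step 12: prey: 15+3-1=17; pred: 3+0-0=3
Step 13: prey: 17+3-1=19; pred: 3+0-0=3
Step 14: prey: 19+3-1=21; pred: 3+0-0=3
Step 15: prey: 21+4-1=24; pred: 3+0-0=3
No extinction within 15 steps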